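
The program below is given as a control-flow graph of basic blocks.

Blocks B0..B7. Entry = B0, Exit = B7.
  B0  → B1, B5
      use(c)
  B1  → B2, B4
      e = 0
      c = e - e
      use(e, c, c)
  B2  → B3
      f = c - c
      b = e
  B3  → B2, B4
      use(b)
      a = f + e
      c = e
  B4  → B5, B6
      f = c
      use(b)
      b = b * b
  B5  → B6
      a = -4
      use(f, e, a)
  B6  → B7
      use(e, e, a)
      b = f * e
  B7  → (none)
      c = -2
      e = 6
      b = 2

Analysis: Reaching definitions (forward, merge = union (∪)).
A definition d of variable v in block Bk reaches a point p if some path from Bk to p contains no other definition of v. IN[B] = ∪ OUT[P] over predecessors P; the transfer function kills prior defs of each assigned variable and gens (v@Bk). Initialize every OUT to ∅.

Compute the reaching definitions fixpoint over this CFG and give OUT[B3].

Fixpoint table:
  B0:   IN={}   OUT={}
  B1:   IN={}   OUT={c@B1, e@B1}
  B2:   IN={a@B3, b@B2, c@B1, c@B3, e@B1, f@B2}   OUT={a@B3, b@B2, c@B1, c@B3, e@B1, f@B2}
  B3:   IN={a@B3, b@B2, c@B1, c@B3, e@B1, f@B2}   OUT={a@B3, b@B2, c@B3, e@B1, f@B2}
  B4:   IN={a@B3, b@B2, c@B1, c@B3, e@B1, f@B2}   OUT={a@B3, b@B4, c@B1, c@B3, e@B1, f@B4}
  B5:   IN={a@B3, b@B4, c@B1, c@B3, e@B1, f@B4}   OUT={a@B5, b@B4, c@B1, c@B3, e@B1, f@B4}
  B6:   IN={a@B3, a@B5, b@B4, c@B1, c@B3, e@B1, f@B4}   OUT={a@B3, a@B5, b@B6, c@B1, c@B3, e@B1, f@B4}
  B7:   IN={a@B3, a@B5, b@B6, c@B1, c@B3, e@B1, f@B4}   OUT={a@B3, a@B5, b@B7, c@B7, e@B7, f@B4}

Merge at B3: IN[B3] = OUT[B2] = {a@B3, b@B2, c@B1, c@B3, e@B1, f@B2}
Applying B3's transfer function to that IN value gives OUT[B3] (row B3 above).

Answer: {a@B3, b@B2, c@B3, e@B1, f@B2}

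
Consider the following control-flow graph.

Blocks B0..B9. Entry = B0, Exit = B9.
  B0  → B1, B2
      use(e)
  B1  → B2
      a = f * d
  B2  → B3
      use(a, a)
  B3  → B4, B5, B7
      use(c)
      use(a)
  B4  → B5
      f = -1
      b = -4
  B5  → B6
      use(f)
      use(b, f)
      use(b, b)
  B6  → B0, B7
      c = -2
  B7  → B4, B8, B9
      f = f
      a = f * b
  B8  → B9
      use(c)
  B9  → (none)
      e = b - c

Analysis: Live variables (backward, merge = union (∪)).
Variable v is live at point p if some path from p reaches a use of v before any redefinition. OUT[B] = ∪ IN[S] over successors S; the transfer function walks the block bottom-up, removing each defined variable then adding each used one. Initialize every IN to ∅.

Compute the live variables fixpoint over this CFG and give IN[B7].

Per-block solution:
  B0:  IN={a, b, c, d, e, f}  OUT={a, b, c, d, e, f}
  B1:  IN={b, c, d, e, f}  OUT={a, b, c, d, e, f}
  B2:  IN={a, b, c, d, e, f}  OUT={a, b, c, d, e, f}
  B3:  IN={a, b, c, d, e, f}  OUT={a, b, c, d, e, f}
  B4:  IN={a, d, e}  OUT={a, b, d, e, f}
  B5:  IN={a, b, d, e, f}  OUT={a, b, d, e, f}
  B6:  IN={a, b, d, e, f}  OUT={a, b, c, d, e, f}
  B7:  IN={b, c, d, e, f}  OUT={a, b, c, d, e}
  B8:  IN={b, c}  OUT={b, c}
  B9:  IN={b, c}  OUT={}

Merge at B7: OUT[B7] = IN[B4] ⊔ IN[B8] ⊔ IN[B9] = {a, b, c, d, e}
Applying B7's transfer function to that OUT value gives IN[B7] (row B7 above).

Answer: {b, c, d, e, f}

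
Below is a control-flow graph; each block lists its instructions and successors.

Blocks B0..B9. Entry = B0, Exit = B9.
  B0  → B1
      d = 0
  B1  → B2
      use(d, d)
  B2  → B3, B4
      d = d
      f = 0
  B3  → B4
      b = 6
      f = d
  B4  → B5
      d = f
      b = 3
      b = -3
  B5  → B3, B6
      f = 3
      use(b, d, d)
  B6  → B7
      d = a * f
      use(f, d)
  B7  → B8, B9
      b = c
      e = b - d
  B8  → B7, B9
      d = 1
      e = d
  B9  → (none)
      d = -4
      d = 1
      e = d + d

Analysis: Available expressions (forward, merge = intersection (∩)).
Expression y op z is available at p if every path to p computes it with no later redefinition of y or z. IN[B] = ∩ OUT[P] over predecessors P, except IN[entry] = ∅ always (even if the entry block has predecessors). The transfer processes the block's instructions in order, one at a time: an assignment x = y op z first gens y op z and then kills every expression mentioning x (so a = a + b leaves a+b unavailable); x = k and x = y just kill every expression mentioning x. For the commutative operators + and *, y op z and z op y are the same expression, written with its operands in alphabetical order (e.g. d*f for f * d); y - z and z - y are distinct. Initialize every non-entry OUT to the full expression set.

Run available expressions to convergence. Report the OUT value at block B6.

Answer: {a*f}

Derivation:
Per-block solution:
  B0:   IN={}   OUT={}
  B1:   IN={}   OUT={}
  B2:   IN={}   OUT={}
  B3:   IN={}   OUT={}
  B4:   IN={}   OUT={}
  B5:   IN={}   OUT={}
  B6:   IN={}   OUT={a*f}
  B7:   IN={a*f}   OUT={a*f, b-d}
  B8:   IN={a*f, b-d}   OUT={a*f}
  B9:   IN={a*f}   OUT={a*f, d+d}

Merge at B6: IN[B6] = OUT[B5] = {}
Applying B6's transfer function to that IN value gives OUT[B6] (row B6 above).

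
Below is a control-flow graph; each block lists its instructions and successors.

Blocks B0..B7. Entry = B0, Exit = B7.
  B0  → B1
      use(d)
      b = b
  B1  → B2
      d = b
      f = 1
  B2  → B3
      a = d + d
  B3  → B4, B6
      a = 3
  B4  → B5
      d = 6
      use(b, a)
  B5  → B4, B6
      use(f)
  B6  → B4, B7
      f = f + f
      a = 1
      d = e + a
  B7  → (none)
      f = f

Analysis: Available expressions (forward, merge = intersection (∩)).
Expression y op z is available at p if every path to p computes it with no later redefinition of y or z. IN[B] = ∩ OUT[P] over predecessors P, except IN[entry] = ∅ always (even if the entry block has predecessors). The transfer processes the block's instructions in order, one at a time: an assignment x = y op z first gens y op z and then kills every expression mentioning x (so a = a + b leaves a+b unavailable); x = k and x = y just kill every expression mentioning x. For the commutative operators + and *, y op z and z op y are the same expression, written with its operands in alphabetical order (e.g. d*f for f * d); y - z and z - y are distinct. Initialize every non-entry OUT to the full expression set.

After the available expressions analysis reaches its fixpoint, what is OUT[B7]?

Fixpoint table:
  B0:   IN={}   OUT={}
  B1:   IN={}   OUT={}
  B2:   IN={}   OUT={d+d}
  B3:   IN={d+d}   OUT={d+d}
  B4:   IN={}   OUT={}
  B5:   IN={}   OUT={}
  B6:   IN={}   OUT={a+e}
  B7:   IN={a+e}   OUT={a+e}

Merge at B7: IN[B7] = OUT[B6] = {a+e}
Applying B7's transfer function to that IN value gives OUT[B7] (row B7 above).

Answer: {a+e}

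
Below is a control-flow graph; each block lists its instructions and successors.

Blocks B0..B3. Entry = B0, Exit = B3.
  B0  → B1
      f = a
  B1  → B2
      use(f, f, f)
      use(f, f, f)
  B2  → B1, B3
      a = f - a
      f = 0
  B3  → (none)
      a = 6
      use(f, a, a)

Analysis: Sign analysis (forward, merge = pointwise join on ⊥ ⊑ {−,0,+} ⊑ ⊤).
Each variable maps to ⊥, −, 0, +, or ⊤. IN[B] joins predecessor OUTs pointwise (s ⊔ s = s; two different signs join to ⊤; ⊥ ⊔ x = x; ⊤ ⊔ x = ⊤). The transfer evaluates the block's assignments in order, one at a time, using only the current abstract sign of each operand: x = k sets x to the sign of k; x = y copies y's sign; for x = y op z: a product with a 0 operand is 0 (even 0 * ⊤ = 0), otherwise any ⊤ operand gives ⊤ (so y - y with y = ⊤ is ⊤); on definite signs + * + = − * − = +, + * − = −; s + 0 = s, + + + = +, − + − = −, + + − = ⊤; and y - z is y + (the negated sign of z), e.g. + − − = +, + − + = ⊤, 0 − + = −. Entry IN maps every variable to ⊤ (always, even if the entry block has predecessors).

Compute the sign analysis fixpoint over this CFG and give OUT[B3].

Per-block solution:
  B0:   IN=(all ⊤)   OUT=(all ⊤)
  B1:   IN=(all ⊤)   OUT=(all ⊤)
  B2:   IN=(all ⊤)   OUT={f:0; rest ⊤}
  B3:   IN={f:0; rest ⊤}   OUT={a:+, f:0; rest ⊤}

Merge at B3: IN[B3] = OUT[B2] = {a: ⊤, b: ⊤, c: ⊤, d: ⊤, e: ⊤, f: 0}
Applying B3's transfer function to that IN value gives OUT[B3] (row B3 above).

Answer: {a: +, b: ⊤, c: ⊤, d: ⊤, e: ⊤, f: 0}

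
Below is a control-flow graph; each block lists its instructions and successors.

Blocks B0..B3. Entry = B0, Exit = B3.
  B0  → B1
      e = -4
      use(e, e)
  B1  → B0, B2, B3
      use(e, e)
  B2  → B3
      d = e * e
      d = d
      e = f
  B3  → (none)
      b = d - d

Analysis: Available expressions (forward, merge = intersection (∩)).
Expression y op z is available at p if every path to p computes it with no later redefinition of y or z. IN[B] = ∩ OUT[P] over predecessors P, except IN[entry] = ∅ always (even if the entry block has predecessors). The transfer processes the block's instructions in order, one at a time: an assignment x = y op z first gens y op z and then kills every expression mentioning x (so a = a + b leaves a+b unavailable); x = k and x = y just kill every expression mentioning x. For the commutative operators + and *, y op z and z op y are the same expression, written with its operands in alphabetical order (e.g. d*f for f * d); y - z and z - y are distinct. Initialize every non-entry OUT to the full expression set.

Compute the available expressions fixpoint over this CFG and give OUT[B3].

Per-block solution:
  B0:  IN={}  OUT={}
  B1:  IN={}  OUT={}
  B2:  IN={}  OUT={}
  B3:  IN={}  OUT={d-d}

Merge at B3: IN[B3] = OUT[B1] ∩ OUT[B2] = {}
Applying B3's transfer function to that IN value gives OUT[B3] (row B3 above).

Answer: {d-d}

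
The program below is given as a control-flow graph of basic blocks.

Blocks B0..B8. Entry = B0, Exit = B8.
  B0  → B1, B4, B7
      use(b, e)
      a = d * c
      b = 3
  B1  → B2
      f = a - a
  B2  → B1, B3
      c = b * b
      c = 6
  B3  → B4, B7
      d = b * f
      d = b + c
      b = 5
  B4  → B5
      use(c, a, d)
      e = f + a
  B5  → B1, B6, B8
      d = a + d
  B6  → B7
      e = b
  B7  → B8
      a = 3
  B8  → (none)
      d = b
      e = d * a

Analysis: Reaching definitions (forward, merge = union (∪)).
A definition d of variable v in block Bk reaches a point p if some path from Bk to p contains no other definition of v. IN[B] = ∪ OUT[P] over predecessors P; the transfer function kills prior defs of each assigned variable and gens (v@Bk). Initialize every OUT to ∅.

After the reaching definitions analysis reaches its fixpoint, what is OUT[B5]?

Answer: {a@B0, b@B0, b@B3, c@B2, d@B5, e@B4, f@B1}

Working:
Fixpoint table:
  B0:  IN={}  OUT={a@B0, b@B0}
  B1:  IN={a@B0, b@B0, b@B3, c@B2, d@B5, e@B4, f@B1}  OUT={a@B0, b@B0, b@B3, c@B2, d@B5, e@B4, f@B1}
  B2:  IN={a@B0, b@B0, b@B3, c@B2, d@B5, e@B4, f@B1}  OUT={a@B0, b@B0, b@B3, c@B2, d@B5, e@B4, f@B1}
  B3:  IN={a@B0, b@B0, b@B3, c@B2, d@B5, e@B4, f@B1}  OUT={a@B0, b@B3, c@B2, d@B3, e@B4, f@B1}
  B4:  IN={a@B0, b@B0, b@B3, c@B2, d@B3, e@B4, f@B1}  OUT={a@B0, b@B0, b@B3, c@B2, d@B3, e@B4, f@B1}
  B5:  IN={a@B0, b@B0, b@B3, c@B2, d@B3, e@B4, f@B1}  OUT={a@B0, b@B0, b@B3, c@B2, d@B5, e@B4, f@B1}
  B6:  IN={a@B0, b@B0, b@B3, c@B2, d@B5, e@B4, f@B1}  OUT={a@B0, b@B0, b@B3, c@B2, d@B5, e@B6, f@B1}
  B7:  IN={a@B0, b@B0, b@B3, c@B2, d@B3, d@B5, e@B4, e@B6, f@B1}  OUT={a@B7, b@B0, b@B3, c@B2, d@B3, d@B5, e@B4, e@B6, f@B1}
  B8:  IN={a@B0, a@B7, b@B0, b@B3, c@B2, d@B3, d@B5, e@B4, e@B6, f@B1}  OUT={a@B0, a@B7, b@B0, b@B3, c@B2, d@B8, e@B8, f@B1}

Merge at B5: IN[B5] = OUT[B4] = {a@B0, b@B0, b@B3, c@B2, d@B3, e@B4, f@B1}
Applying B5's transfer function to that IN value gives OUT[B5] (row B5 above).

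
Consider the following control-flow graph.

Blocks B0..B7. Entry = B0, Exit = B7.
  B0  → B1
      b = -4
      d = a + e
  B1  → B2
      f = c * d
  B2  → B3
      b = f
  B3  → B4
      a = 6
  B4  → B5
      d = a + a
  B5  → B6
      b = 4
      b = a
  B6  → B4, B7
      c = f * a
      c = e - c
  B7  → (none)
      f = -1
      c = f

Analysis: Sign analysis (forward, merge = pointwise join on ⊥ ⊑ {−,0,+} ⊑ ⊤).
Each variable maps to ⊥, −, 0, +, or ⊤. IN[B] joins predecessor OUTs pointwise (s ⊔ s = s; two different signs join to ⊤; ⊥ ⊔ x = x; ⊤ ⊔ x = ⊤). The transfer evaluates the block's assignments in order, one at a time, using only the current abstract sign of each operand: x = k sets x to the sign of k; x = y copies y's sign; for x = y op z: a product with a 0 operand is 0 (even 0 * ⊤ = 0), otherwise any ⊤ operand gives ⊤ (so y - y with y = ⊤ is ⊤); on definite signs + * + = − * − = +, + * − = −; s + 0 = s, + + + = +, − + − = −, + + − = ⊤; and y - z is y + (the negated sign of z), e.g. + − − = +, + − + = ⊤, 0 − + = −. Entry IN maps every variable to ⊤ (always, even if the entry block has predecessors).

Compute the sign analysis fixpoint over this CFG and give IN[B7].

Answer: {a: +, b: +, c: ⊤, d: +, e: ⊤, f: ⊤}

Derivation:
Per-block solution:
  B0:  IN=(all ⊤)  OUT={b:-; rest ⊤}
  B1:  IN={b:-; rest ⊤}  OUT={b:-; rest ⊤}
  B2:  IN={b:-; rest ⊤}  OUT=(all ⊤)
  B3:  IN=(all ⊤)  OUT={a:+; rest ⊤}
  B4:  IN={a:+; rest ⊤}  OUT={a:+, d:+; rest ⊤}
  B5:  IN={a:+, d:+; rest ⊤}  OUT={a:+, b:+, d:+; rest ⊤}
  B6:  IN={a:+, b:+, d:+; rest ⊤}  OUT={a:+, b:+, d:+; rest ⊤}
  B7:  IN={a:+, b:+, d:+; rest ⊤}  OUT={a:+, b:+, c:-, d:+, f:-; rest ⊤}

Merge at B7: IN[B7] = OUT[B6] = {a: +, b: +, c: ⊤, d: +, e: ⊤, f: ⊤}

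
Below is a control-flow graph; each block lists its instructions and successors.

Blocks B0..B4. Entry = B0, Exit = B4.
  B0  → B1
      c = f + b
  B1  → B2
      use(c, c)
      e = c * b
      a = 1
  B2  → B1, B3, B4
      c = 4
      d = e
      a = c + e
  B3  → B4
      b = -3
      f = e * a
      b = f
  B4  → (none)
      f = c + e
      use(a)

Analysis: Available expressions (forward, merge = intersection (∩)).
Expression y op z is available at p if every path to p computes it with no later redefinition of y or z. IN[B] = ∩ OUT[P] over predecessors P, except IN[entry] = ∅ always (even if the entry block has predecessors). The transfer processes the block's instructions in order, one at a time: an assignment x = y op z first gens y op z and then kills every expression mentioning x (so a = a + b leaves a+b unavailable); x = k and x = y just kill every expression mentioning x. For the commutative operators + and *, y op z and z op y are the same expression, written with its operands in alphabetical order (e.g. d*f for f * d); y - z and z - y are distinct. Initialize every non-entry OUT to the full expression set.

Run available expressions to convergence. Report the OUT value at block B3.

Answer: {a*e, c+e}

Working:
Per-block solution:
  B0:   IN={}   OUT={b+f}
  B1:   IN={b+f}   OUT={b*c, b+f}
  B2:   IN={b*c, b+f}   OUT={b+f, c+e}
  B3:   IN={b+f, c+e}   OUT={a*e, c+e}
  B4:   IN={c+e}   OUT={c+e}

Merge at B3: IN[B3] = OUT[B2] = {b+f, c+e}
Applying B3's transfer function to that IN value gives OUT[B3] (row B3 above).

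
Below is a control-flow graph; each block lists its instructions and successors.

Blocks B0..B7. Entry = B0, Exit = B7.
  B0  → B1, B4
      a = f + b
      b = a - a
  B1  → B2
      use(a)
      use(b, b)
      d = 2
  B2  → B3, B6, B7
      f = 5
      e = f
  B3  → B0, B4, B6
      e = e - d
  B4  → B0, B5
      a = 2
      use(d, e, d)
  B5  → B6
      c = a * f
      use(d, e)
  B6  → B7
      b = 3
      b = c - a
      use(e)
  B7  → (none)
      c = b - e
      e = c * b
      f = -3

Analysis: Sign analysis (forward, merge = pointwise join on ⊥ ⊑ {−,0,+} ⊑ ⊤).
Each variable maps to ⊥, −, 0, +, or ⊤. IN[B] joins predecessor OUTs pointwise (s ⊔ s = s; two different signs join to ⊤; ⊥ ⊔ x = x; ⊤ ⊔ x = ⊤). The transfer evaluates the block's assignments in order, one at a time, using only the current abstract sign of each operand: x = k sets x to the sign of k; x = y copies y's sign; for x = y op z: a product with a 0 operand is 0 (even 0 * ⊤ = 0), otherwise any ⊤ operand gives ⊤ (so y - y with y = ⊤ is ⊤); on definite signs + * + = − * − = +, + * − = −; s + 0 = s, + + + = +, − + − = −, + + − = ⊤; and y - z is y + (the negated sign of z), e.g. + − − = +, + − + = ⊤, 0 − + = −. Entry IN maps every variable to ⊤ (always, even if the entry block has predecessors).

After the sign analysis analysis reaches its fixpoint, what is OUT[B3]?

Fixpoint table:
  B0:  IN=(all ⊤)  OUT=(all ⊤)
  B1:  IN=(all ⊤)  OUT={d:+; rest ⊤}
  B2:  IN={d:+; rest ⊤}  OUT={d:+, e:+, f:+; rest ⊤}
  B3:  IN={d:+, e:+, f:+; rest ⊤}  OUT={d:+, f:+; rest ⊤}
  B4:  IN=(all ⊤)  OUT={a:+; rest ⊤}
  B5:  IN={a:+; rest ⊤}  OUT={a:+; rest ⊤}
  B6:  IN=(all ⊤)  OUT=(all ⊤)
  B7:  IN=(all ⊤)  OUT={f:-; rest ⊤}

Merge at B3: IN[B3] = OUT[B2] = {a: ⊤, b: ⊤, c: ⊤, d: +, e: +, f: +}
Applying B3's transfer function to that IN value gives OUT[B3] (row B3 above).

Answer: {a: ⊤, b: ⊤, c: ⊤, d: +, e: ⊤, f: +}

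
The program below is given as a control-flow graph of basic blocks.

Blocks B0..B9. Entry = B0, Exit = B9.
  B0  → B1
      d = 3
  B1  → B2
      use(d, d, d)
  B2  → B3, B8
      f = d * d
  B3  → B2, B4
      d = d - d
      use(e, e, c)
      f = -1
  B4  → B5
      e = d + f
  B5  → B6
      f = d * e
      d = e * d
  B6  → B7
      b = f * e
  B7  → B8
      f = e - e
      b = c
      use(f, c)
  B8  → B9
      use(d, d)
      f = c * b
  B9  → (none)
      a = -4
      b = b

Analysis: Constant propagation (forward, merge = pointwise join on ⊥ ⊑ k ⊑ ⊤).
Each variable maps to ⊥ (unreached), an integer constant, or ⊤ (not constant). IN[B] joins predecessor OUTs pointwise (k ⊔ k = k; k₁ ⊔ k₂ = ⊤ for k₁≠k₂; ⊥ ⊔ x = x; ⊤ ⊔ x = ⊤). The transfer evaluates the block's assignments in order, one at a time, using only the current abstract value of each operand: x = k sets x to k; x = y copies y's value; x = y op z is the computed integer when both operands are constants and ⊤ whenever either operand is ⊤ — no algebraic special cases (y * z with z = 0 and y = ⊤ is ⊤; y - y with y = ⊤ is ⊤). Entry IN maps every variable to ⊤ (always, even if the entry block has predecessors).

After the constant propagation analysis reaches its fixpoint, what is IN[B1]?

Converged values:
  B0:  IN=(all ⊤)  OUT={d:3; rest ⊤}
  B1:  IN={d:3; rest ⊤}  OUT={d:3; rest ⊤}
  B2:  IN=(all ⊤)  OUT=(all ⊤)
  B3:  IN=(all ⊤)  OUT={f:-1; rest ⊤}
  B4:  IN={f:-1; rest ⊤}  OUT={f:-1; rest ⊤}
  B5:  IN={f:-1; rest ⊤}  OUT=(all ⊤)
  B6:  IN=(all ⊤)  OUT=(all ⊤)
  B7:  IN=(all ⊤)  OUT=(all ⊤)
  B8:  IN=(all ⊤)  OUT=(all ⊤)
  B9:  IN=(all ⊤)  OUT={a:-4; rest ⊤}

Merge at B1: IN[B1] = OUT[B0] = {a: ⊤, b: ⊤, c: ⊤, d: 3, e: ⊤, f: ⊤}

Answer: {a: ⊤, b: ⊤, c: ⊤, d: 3, e: ⊤, f: ⊤}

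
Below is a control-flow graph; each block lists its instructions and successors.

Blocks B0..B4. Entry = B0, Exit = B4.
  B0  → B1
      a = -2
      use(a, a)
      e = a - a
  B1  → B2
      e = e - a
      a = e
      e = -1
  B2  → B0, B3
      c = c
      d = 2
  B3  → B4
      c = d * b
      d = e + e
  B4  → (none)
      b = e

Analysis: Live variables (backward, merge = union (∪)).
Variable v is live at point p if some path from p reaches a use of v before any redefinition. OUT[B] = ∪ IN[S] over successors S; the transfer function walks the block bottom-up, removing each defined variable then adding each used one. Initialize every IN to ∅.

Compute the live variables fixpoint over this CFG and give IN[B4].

Answer: {e}

Trace:
Converged values:
  B0:  IN={b, c}  OUT={a, b, c, e}
  B1:  IN={a, b, c, e}  OUT={b, c, e}
  B2:  IN={b, c, e}  OUT={b, c, d, e}
  B3:  IN={b, d, e}  OUT={e}
  B4:  IN={e}  OUT={}

B4 is the boundary node: OUT[B4] = {}
Applying B4's transfer function to that OUT value gives IN[B4] (row B4 above).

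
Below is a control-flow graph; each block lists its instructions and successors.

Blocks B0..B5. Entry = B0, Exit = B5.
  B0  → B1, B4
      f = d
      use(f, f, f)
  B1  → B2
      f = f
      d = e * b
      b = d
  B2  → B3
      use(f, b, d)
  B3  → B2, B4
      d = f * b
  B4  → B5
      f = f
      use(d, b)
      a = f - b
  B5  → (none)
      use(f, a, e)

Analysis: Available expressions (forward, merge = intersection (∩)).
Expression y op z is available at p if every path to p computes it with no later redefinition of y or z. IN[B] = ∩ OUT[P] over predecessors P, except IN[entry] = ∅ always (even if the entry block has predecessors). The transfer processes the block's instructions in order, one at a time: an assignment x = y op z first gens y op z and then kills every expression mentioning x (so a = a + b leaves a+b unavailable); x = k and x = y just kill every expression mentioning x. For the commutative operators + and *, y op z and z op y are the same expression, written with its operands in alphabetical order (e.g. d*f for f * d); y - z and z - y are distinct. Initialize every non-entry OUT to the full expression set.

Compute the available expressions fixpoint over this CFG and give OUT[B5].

Answer: {f-b}

Derivation:
Converged values:
  B0: | IN={} | OUT={}
  B1: | IN={} | OUT={}
  B2: | IN={} | OUT={}
  B3: | IN={} | OUT={b*f}
  B4: | IN={} | OUT={f-b}
  B5: | IN={f-b} | OUT={f-b}

Merge at B5: IN[B5] = OUT[B4] = {f-b}
Applying B5's transfer function to that IN value gives OUT[B5] (row B5 above).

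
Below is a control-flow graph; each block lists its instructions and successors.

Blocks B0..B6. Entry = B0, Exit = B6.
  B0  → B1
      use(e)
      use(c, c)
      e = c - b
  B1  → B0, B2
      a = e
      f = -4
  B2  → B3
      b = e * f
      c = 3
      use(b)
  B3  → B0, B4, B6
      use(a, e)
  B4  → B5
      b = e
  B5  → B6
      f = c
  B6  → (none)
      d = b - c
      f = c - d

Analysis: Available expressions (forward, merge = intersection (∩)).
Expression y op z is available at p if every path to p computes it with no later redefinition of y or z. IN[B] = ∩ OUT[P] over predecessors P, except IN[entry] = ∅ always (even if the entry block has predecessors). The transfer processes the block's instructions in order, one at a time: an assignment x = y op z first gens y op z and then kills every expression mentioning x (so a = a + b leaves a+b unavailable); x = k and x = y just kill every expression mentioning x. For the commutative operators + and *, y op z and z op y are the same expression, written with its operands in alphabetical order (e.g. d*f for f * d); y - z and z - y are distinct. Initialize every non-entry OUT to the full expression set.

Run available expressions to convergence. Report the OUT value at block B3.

Answer: {e*f}

Derivation:
Fixpoint table:
  B0: | IN={} | OUT={c-b}
  B1: | IN={c-b} | OUT={c-b}
  B2: | IN={c-b} | OUT={e*f}
  B3: | IN={e*f} | OUT={e*f}
  B4: | IN={e*f} | OUT={e*f}
  B5: | IN={e*f} | OUT={}
  B6: | IN={} | OUT={b-c, c-d}

Merge at B3: IN[B3] = OUT[B2] = {e*f}
Applying B3's transfer function to that IN value gives OUT[B3] (row B3 above).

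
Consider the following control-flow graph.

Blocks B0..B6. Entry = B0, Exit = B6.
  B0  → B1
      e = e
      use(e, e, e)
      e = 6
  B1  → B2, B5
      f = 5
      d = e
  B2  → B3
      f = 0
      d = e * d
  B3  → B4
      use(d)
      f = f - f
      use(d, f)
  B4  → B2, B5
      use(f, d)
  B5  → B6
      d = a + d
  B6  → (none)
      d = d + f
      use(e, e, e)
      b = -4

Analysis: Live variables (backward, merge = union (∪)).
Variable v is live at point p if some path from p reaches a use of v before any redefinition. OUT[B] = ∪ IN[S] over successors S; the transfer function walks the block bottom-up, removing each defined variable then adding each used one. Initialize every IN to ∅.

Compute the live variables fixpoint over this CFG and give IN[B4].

Answer: {a, d, e, f}

Trace:
Per-block solution:
  B0:  IN={a, e}  OUT={a, e}
  B1:  IN={a, e}  OUT={a, d, e, f}
  B2:  IN={a, d, e}  OUT={a, d, e, f}
  B3:  IN={a, d, e, f}  OUT={a, d, e, f}
  B4:  IN={a, d, e, f}  OUT={a, d, e, f}
  B5:  IN={a, d, e, f}  OUT={d, e, f}
  B6:  IN={d, e, f}  OUT={}

Merge at B4: OUT[B4] = IN[B2] ⊔ IN[B5] = {a, d, e, f}
Applying B4's transfer function to that OUT value gives IN[B4] (row B4 above).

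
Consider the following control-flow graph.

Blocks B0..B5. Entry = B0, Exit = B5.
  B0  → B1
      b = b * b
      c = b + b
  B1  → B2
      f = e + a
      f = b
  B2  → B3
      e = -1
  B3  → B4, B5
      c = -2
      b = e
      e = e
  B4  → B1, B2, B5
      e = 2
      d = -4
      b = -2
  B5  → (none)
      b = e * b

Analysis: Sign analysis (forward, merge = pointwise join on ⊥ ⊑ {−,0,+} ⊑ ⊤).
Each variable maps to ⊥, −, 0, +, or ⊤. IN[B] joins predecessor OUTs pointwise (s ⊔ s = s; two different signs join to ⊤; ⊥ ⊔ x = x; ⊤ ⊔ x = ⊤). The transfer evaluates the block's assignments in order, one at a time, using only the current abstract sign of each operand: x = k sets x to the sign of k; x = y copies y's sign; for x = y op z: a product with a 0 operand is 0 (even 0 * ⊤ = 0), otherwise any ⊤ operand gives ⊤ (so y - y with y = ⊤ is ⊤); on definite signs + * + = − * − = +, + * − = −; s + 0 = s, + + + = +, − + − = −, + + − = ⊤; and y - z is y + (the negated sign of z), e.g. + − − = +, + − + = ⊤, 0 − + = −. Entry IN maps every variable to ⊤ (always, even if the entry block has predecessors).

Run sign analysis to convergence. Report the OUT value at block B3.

Fixpoint table:
  B0:   IN=(all ⊤)   OUT=(all ⊤)
  B1:   IN=(all ⊤)   OUT=(all ⊤)
  B2:   IN=(all ⊤)   OUT={e:-; rest ⊤}
  B3:   IN={e:-; rest ⊤}   OUT={b:-, c:-, e:-; rest ⊤}
  B4:   IN={b:-, c:-, e:-; rest ⊤}   OUT={b:-, c:-, d:-, e:+; rest ⊤}
  B5:   IN={b:-, c:-; rest ⊤}   OUT={c:-; rest ⊤}

Merge at B3: IN[B3] = OUT[B2] = {a: ⊤, b: ⊤, c: ⊤, d: ⊤, e: -, f: ⊤}
Applying B3's transfer function to that IN value gives OUT[B3] (row B3 above).

Answer: {a: ⊤, b: -, c: -, d: ⊤, e: -, f: ⊤}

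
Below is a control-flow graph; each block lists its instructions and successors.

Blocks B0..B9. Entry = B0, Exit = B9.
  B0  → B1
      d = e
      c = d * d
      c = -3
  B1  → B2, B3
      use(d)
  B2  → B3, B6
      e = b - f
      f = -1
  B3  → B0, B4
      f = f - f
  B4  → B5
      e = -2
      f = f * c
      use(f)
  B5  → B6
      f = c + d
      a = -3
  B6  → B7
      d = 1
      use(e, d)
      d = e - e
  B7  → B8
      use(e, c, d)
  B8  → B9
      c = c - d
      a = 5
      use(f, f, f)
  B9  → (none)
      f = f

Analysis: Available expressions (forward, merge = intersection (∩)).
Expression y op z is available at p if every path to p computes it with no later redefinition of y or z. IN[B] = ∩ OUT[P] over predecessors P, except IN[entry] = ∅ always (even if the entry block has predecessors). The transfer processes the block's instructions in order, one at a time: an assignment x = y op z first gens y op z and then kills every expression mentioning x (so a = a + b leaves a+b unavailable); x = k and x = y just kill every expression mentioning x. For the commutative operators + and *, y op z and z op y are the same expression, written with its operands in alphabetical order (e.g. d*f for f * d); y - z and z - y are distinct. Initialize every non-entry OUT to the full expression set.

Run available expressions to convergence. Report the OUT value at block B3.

Per-block solution:
  B0: | IN={} | OUT={d*d}
  B1: | IN={d*d} | OUT={d*d}
  B2: | IN={d*d} | OUT={d*d}
  B3: | IN={d*d} | OUT={d*d}
  B4: | IN={d*d} | OUT={d*d}
  B5: | IN={d*d} | OUT={c+d, d*d}
  B6: | IN={d*d} | OUT={e-e}
  B7: | IN={e-e} | OUT={e-e}
  B8: | IN={e-e} | OUT={e-e}
  B9: | IN={e-e} | OUT={e-e}

Merge at B3: IN[B3] = OUT[B1] ∩ OUT[B2] = {d*d}
Applying B3's transfer function to that IN value gives OUT[B3] (row B3 above).

Answer: {d*d}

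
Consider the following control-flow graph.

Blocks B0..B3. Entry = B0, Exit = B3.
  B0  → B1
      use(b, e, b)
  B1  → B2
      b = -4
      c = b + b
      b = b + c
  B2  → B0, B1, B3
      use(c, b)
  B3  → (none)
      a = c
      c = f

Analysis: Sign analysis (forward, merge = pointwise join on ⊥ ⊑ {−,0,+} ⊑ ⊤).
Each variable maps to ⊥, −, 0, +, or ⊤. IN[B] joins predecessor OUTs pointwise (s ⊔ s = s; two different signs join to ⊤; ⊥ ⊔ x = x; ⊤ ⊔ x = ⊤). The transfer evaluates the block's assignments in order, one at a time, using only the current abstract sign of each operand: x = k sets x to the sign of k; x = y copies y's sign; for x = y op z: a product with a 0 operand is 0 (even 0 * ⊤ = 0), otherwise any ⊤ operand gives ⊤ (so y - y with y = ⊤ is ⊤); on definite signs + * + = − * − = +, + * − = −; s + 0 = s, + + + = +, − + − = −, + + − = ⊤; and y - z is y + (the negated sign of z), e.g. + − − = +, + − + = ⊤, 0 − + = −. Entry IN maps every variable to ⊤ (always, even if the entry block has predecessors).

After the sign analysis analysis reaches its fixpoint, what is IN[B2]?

Per-block solution:
  B0: | IN=(all ⊤) | OUT=(all ⊤)
  B1: | IN=(all ⊤) | OUT={b:-, c:-; rest ⊤}
  B2: | IN={b:-, c:-; rest ⊤} | OUT={b:-, c:-; rest ⊤}
  B3: | IN={b:-, c:-; rest ⊤} | OUT={a:-, b:-; rest ⊤}

Merge at B2: IN[B2] = OUT[B1] = {a: ⊤, b: -, c: -, d: ⊤, e: ⊤, f: ⊤}

Answer: {a: ⊤, b: -, c: -, d: ⊤, e: ⊤, f: ⊤}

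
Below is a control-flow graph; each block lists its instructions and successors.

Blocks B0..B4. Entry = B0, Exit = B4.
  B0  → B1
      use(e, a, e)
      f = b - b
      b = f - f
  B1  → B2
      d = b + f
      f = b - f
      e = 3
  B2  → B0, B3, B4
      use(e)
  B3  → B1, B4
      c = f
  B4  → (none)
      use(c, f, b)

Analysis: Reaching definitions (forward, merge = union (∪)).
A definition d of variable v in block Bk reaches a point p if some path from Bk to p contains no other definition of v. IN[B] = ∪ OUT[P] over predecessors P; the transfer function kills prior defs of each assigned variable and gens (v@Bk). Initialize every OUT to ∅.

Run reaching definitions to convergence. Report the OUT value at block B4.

Per-block solution:
  B0:  IN={b@B0, c@B3, d@B1, e@B1, f@B1}  OUT={b@B0, c@B3, d@B1, e@B1, f@B0}
  B1:  IN={b@B0, c@B3, d@B1, e@B1, f@B0, f@B1}  OUT={b@B0, c@B3, d@B1, e@B1, f@B1}
  B2:  IN={b@B0, c@B3, d@B1, e@B1, f@B1}  OUT={b@B0, c@B3, d@B1, e@B1, f@B1}
  B3:  IN={b@B0, c@B3, d@B1, e@B1, f@B1}  OUT={b@B0, c@B3, d@B1, e@B1, f@B1}
  B4:  IN={b@B0, c@B3, d@B1, e@B1, f@B1}  OUT={b@B0, c@B3, d@B1, e@B1, f@B1}

Merge at B4: IN[B4] = OUT[B2] ⊔ OUT[B3] = {b@B0, c@B3, d@B1, e@B1, f@B1}
Applying B4's transfer function to that IN value gives OUT[B4] (row B4 above).

Answer: {b@B0, c@B3, d@B1, e@B1, f@B1}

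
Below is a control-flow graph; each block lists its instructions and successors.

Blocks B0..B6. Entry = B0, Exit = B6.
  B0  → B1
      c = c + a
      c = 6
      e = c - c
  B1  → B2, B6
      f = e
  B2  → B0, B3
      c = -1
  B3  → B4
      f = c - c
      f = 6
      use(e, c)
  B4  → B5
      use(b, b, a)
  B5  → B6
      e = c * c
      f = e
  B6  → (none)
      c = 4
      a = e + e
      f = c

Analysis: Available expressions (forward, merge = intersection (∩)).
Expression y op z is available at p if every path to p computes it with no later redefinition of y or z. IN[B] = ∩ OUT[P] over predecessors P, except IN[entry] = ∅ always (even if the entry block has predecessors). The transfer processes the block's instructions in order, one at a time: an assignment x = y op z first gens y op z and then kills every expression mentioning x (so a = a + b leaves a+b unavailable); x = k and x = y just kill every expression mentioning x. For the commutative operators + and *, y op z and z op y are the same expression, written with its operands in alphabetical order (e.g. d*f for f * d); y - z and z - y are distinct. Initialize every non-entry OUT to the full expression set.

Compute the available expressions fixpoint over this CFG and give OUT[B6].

Per-block solution:
  B0:   IN={}   OUT={c-c}
  B1:   IN={c-c}   OUT={c-c}
  B2:   IN={c-c}   OUT={}
  B3:   IN={}   OUT={c-c}
  B4:   IN={c-c}   OUT={c-c}
  B5:   IN={c-c}   OUT={c*c, c-c}
  B6:   IN={c-c}   OUT={e+e}

Merge at B6: IN[B6] = OUT[B1] ∩ OUT[B5] = {c-c}
Applying B6's transfer function to that IN value gives OUT[B6] (row B6 above).

Answer: {e+e}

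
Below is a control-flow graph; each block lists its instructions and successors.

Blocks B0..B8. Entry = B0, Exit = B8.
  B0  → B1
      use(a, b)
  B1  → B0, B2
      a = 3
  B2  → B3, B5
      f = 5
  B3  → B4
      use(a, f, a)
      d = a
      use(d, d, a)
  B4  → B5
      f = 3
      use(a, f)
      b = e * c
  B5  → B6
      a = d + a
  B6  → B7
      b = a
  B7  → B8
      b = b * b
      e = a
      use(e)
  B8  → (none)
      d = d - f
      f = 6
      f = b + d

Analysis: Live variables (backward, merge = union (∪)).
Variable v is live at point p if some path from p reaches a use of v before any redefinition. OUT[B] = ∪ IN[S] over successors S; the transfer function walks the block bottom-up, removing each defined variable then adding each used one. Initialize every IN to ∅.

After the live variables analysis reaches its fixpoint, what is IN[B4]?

Fixpoint table:
  B0: | IN={a, b, c, d, e} | OUT={b, c, d, e}
  B1: | IN={b, c, d, e} | OUT={a, b, c, d, e}
  B2: | IN={a, c, d, e} | OUT={a, c, d, e, f}
  B3: | IN={a, c, e, f} | OUT={a, c, d, e}
  B4: | IN={a, c, d, e} | OUT={a, d, f}
  B5: | IN={a, d, f} | OUT={a, d, f}
  B6: | IN={a, d, f} | OUT={a, b, d, f}
  B7: | IN={a, b, d, f} | OUT={b, d, f}
  B8: | IN={b, d, f} | OUT={}

Merge at B4: OUT[B4] = IN[B5] = {a, d, f}
Applying B4's transfer function to that OUT value gives IN[B4] (row B4 above).

Answer: {a, c, d, e}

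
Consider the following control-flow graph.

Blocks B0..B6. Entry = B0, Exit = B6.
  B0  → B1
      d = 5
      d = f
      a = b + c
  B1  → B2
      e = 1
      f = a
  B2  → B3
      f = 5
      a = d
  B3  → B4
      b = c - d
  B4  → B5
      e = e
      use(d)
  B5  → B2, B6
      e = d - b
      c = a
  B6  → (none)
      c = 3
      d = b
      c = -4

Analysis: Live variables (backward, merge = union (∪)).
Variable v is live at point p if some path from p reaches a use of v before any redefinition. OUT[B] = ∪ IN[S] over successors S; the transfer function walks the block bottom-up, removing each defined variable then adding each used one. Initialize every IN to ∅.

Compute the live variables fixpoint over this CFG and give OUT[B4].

Fixpoint table:
  B0:  IN={b, c, f}  OUT={a, c, d}
  B1:  IN={a, c, d}  OUT={c, d, e}
  B2:  IN={c, d, e}  OUT={a, c, d, e}
  B3:  IN={a, c, d, e}  OUT={a, b, d, e}
  B4:  IN={a, b, d, e}  OUT={a, b, d}
  B5:  IN={a, b, d}  OUT={b, c, d, e}
  B6:  IN={b}  OUT={}

Merge at B4: OUT[B4] = IN[B5] = {a, b, d}

Answer: {a, b, d}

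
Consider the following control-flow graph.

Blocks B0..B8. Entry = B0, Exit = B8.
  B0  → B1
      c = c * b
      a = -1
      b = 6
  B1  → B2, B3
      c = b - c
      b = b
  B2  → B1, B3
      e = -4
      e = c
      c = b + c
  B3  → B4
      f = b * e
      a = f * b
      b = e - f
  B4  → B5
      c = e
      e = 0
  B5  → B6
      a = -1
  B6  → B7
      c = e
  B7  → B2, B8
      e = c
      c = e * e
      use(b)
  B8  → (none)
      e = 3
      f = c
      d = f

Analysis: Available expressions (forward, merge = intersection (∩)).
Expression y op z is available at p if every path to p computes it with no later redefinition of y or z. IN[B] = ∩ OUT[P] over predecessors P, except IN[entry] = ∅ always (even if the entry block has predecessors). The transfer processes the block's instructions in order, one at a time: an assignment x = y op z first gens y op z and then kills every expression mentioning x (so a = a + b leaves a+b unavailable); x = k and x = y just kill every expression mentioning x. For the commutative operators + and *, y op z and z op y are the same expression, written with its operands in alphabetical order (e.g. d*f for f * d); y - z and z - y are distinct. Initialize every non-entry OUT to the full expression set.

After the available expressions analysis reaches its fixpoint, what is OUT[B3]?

Answer: {e-f}

Derivation:
Converged values:
  B0:  IN={}  OUT={}
  B1:  IN={}  OUT={}
  B2:  IN={}  OUT={}
  B3:  IN={}  OUT={e-f}
  B4:  IN={e-f}  OUT={}
  B5:  IN={}  OUT={}
  B6:  IN={}  OUT={}
  B7:  IN={}  OUT={e*e}
  B8:  IN={e*e}  OUT={}

Merge at B3: IN[B3] = OUT[B1] ∩ OUT[B2] = {}
Applying B3's transfer function to that IN value gives OUT[B3] (row B3 above).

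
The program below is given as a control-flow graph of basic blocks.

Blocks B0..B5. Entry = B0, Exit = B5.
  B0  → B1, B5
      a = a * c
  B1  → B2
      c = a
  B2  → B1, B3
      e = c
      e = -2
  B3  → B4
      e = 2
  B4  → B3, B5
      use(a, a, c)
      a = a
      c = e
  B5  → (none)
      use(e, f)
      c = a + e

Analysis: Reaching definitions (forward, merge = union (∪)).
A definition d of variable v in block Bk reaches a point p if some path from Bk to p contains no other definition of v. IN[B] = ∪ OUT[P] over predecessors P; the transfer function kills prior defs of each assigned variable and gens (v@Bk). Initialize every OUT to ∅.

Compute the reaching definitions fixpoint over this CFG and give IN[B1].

Answer: {a@B0, c@B1, e@B2}

Working:
Fixpoint table:
  B0:   IN={}   OUT={a@B0}
  B1:   IN={a@B0, c@B1, e@B2}   OUT={a@B0, c@B1, e@B2}
  B2:   IN={a@B0, c@B1, e@B2}   OUT={a@B0, c@B1, e@B2}
  B3:   IN={a@B0, a@B4, c@B1, c@B4, e@B2, e@B3}   OUT={a@B0, a@B4, c@B1, c@B4, e@B3}
  B4:   IN={a@B0, a@B4, c@B1, c@B4, e@B3}   OUT={a@B4, c@B4, e@B3}
  B5:   IN={a@B0, a@B4, c@B4, e@B3}   OUT={a@B0, a@B4, c@B5, e@B3}

Merge at B1: IN[B1] = OUT[B0] ⊔ OUT[B2] = {a@B0, c@B1, e@B2}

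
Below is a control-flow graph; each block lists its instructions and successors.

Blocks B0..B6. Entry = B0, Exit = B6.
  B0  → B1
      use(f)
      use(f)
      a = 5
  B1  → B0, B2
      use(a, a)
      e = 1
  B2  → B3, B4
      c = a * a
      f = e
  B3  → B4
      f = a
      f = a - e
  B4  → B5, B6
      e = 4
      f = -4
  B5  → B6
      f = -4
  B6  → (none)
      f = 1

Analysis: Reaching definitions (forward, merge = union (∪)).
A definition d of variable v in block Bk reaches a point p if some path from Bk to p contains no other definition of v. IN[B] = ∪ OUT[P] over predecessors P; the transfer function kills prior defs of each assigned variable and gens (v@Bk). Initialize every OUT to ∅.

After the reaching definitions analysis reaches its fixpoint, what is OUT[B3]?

Answer: {a@B0, c@B2, e@B1, f@B3}

Derivation:
Converged values:
  B0:   IN={a@B0, e@B1}   OUT={a@B0, e@B1}
  B1:   IN={a@B0, e@B1}   OUT={a@B0, e@B1}
  B2:   IN={a@B0, e@B1}   OUT={a@B0, c@B2, e@B1, f@B2}
  B3:   IN={a@B0, c@B2, e@B1, f@B2}   OUT={a@B0, c@B2, e@B1, f@B3}
  B4:   IN={a@B0, c@B2, e@B1, f@B2, f@B3}   OUT={a@B0, c@B2, e@B4, f@B4}
  B5:   IN={a@B0, c@B2, e@B4, f@B4}   OUT={a@B0, c@B2, e@B4, f@B5}
  B6:   IN={a@B0, c@B2, e@B4, f@B4, f@B5}   OUT={a@B0, c@B2, e@B4, f@B6}

Merge at B3: IN[B3] = OUT[B2] = {a@B0, c@B2, e@B1, f@B2}
Applying B3's transfer function to that IN value gives OUT[B3] (row B3 above).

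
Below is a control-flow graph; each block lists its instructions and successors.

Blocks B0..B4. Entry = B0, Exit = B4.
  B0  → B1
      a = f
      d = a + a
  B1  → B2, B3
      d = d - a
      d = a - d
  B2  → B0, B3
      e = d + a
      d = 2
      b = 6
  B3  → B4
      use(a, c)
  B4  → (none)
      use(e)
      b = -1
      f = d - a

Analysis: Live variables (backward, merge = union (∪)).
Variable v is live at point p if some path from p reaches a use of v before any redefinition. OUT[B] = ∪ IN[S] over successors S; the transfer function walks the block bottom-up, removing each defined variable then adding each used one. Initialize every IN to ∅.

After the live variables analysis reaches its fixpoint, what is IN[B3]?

Answer: {a, c, d, e}

Trace:
Fixpoint table:
  B0: | IN={c, e, f} | OUT={a, c, d, e, f}
  B1: | IN={a, c, d, e, f} | OUT={a, c, d, e, f}
  B2: | IN={a, c, d, f} | OUT={a, c, d, e, f}
  B3: | IN={a, c, d, e} | OUT={a, d, e}
  B4: | IN={a, d, e} | OUT={}

Merge at B3: OUT[B3] = IN[B4] = {a, d, e}
Applying B3's transfer function to that OUT value gives IN[B3] (row B3 above).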